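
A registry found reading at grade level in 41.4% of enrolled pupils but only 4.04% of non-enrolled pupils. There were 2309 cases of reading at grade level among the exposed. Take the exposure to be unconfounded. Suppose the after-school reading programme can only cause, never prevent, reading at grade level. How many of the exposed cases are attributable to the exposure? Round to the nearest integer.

about 2084 cases

p₁ = 0.414, p₀ = 0.0404.
PN = (p₁ − p₀)/p₁ = (0.414 − 0.0404) / 0.414 ≈ 0.90242.
Attributable cases ≈ PN × (exposed cases) = 0.90242 × 2309 ≈ 2083.68.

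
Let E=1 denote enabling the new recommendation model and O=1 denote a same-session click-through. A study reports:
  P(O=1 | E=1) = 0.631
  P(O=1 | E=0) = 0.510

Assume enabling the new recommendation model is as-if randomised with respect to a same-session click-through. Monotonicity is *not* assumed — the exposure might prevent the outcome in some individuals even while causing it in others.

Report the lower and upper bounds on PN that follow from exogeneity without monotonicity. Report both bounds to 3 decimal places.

0.192 ≤ PN ≤ 0.777

Let p₁ = 0.631, p₀ = 0.51.
Under exogeneity alone the bounds on PN are max{0,(p₁−p₀)/p₁} ≤ PN ≤ min{1,(1−p₀)/p₁}.
  lower = (p₁ − p₀)/p₁ = 0.121 / 0.631 ≈ 0.1918
  upper = min{1, (1 − p₀)/p₁} = 0.49 / 0.631 ≈ 0.7765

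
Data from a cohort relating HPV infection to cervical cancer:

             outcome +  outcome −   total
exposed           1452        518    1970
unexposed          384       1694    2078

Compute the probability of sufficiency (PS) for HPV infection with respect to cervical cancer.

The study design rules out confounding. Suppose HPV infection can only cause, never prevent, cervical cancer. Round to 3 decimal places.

p₁ = P(outcome | exposed) = 1452/1970 = 0.73706
p₀ = P(outcome | unexposed) = 384/2078 = 0.18479
Under exogeneity and monotonicity, PS = (p₁ − p₀)/(1 − p₀).
PS = (0.73706 − 0.18479) / 0.81521 ≈ 0.6775

PS ≈ 0.677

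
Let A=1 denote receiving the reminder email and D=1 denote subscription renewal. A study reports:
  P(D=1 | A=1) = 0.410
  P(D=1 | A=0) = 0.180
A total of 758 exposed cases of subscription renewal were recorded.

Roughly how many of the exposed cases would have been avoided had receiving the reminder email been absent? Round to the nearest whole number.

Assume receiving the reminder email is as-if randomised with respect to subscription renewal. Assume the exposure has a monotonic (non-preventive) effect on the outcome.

about 425 cases

Let p₁ = 0.41, p₀ = 0.18.
PN = (p₁ − p₀)/p₁ = (0.41 − 0.18) / 0.41 ≈ 0.56098.
Attributable cases ≈ PN × (exposed cases) = 0.56098 × 758 ≈ 425.22.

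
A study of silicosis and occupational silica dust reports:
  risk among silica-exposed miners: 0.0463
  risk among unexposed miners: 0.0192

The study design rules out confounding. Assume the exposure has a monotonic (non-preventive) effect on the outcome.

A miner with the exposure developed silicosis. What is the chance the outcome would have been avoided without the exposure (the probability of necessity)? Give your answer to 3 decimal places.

PN ≈ 0.585

Let p₁ = 0.0463, p₀ = 0.0192.
Under exogeneity and monotonicity, PN = (p₁ − p₀) / p₁.
PN = (0.0463 − 0.0192) / 0.0463 = 0.0271 / 0.0463 ≈ 0.5853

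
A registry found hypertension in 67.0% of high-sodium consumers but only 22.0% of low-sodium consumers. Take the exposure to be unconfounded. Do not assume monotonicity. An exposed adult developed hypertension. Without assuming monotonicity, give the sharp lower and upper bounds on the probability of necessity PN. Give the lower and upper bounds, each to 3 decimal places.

0.672 ≤ PN ≤ 1.000

p₁ = 0.67, p₀ = 0.22.
Under exogeneity alone the bounds on PN are max{0,(p₁−p₀)/p₁} ≤ PN ≤ min{1,(1−p₀)/p₁}.
  lower = (p₁ − p₀)/p₁ = 0.45 / 0.67 ≈ 0.6716
  upper = min{1, (1 − p₀)/p₁} = 0.78 / 0.67 ≈ 1.1642 → capped at 1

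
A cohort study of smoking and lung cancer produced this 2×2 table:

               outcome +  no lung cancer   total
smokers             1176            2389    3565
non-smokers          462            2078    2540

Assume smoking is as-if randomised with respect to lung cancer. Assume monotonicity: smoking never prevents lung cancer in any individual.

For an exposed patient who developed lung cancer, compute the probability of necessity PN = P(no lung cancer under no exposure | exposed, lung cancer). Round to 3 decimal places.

PN ≈ 0.449

p₁ = P(outcome | exposed) = 1176/3565 = 0.32987
p₀ = P(outcome | unexposed) = 462/2540 = 0.18189
Under exogeneity and monotonicity, PN = (p₁ − p₀) / p₁.
PN = (0.32987 − 0.18189) / 0.32987 = 0.14798 / 0.32987 ≈ 0.4486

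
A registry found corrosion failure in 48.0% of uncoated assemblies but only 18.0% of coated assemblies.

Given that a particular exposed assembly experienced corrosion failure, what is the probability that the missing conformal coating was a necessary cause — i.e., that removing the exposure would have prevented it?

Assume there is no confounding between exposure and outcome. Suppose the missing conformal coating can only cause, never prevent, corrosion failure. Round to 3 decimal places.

PN ≈ 0.625

p₁ = 0.48, p₀ = 0.18.
Under exogeneity and monotonicity, PN = (p₁ − p₀) / p₁.
PN = (0.48 − 0.18) / 0.48 = 0.3 / 0.48 ≈ 0.6250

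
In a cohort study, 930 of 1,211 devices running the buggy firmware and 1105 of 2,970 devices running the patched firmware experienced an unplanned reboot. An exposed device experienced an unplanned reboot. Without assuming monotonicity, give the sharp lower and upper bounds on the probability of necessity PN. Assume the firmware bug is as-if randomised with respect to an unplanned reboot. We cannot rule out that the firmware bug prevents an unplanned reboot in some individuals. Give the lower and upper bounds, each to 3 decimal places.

0.516 ≤ PN ≤ 0.818

p₁ = P(outcome | exposed) = 930/1211 = 0.76796
p₀ = P(outcome | unexposed) = 1105/2970 = 0.37205
Under exogeneity alone the bounds on PN are max{0,(p₁−p₀)/p₁} ≤ PN ≤ min{1,(1−p₀)/p₁}.
  lower = (p₁ − p₀)/p₁ = 0.39591 / 0.76796 ≈ 0.5155
  upper = min{1, (1 − p₀)/p₁} = 0.62795 / 0.76796 ≈ 0.8177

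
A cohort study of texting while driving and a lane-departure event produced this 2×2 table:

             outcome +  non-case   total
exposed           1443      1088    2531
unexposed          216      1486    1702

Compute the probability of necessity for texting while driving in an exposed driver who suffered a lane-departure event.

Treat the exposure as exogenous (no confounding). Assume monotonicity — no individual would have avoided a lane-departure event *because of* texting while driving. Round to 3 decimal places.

p₁ = P(outcome | exposed) = 1443/2531 = 0.57013
p₀ = P(outcome | unexposed) = 216/1702 = 0.12691
Under exogeneity and monotonicity, PN = (p₁ − p₀)/p₁.
PN = (0.57013 − 0.12691) / 0.57013 ≈ 0.7774

PN ≈ 0.777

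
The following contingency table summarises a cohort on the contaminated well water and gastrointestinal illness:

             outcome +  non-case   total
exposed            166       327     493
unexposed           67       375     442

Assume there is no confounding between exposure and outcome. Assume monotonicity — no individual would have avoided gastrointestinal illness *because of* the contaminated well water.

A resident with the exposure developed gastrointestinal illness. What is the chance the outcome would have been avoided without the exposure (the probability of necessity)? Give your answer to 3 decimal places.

p₁ = P(outcome | exposed) = 166/493 = 0.33671
p₀ = P(outcome | unexposed) = 67/442 = 0.15158
Under exogeneity and monotonicity, PN = (p₁ − p₀)/p₁.
PN = (0.33671 − 0.15158) / 0.33671 ≈ 0.5498

PN ≈ 0.550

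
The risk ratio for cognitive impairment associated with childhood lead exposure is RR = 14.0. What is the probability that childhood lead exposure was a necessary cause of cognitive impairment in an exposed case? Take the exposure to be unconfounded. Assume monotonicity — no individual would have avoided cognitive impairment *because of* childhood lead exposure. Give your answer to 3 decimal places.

PN ≈ 0.929

Under exogeneity and monotonicity, PN = (RR − 1) / RR = 1 − 1/RR.
PN = (14.0 − 1) / 14.0 = 13 / 14.0 ≈ 0.9286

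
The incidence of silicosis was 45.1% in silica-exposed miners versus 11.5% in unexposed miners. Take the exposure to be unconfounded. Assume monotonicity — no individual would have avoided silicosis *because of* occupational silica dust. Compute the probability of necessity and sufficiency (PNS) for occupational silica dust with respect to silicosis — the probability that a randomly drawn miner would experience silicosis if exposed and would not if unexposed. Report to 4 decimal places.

p₁ = 0.451, p₀ = 0.115.
Under exogeneity and monotonicity, PNS = p₁ − p₀.
PNS = 0.451 − 0.115 = 0.336

PNS ≈ 0.3360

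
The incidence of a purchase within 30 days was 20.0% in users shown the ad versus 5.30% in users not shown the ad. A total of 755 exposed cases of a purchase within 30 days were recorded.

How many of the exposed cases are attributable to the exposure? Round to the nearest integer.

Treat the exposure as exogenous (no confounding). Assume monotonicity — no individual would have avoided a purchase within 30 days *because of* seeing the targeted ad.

about 555 cases

p₁ = 0.2, p₀ = 0.053.
PN = (p₁ − p₀)/p₁ = (0.2 − 0.053) / 0.2 ≈ 0.73500.
Attributable cases ≈ PN × (exposed cases) = 0.73500 × 755 ≈ 554.93.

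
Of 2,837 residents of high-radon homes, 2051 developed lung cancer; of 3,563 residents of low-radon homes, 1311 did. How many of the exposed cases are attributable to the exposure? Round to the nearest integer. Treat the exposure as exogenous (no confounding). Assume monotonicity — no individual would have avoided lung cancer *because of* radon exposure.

p₁ = P(outcome | exposed) = 2051/2837 = 0.72295
p₀ = P(outcome | unexposed) = 1311/3563 = 0.36795
PN = (p₁ − p₀)/p₁ = (0.72295 − 0.36795) / 0.72295 ≈ 0.49104.
Attributable cases ≈ PN × (exposed cases) = 0.49104 × 2051 ≈ 1007.13.

about 1007 cases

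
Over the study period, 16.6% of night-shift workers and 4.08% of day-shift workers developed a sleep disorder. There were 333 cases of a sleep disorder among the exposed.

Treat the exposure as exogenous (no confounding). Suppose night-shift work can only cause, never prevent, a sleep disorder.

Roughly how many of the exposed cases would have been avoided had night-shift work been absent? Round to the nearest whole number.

p₁ = 0.166, p₀ = 0.0408.
PN = (p₁ − p₀)/p₁ = (0.166 − 0.0408) / 0.166 ≈ 0.75422.
Attributable cases ≈ PN × (exposed cases) = 0.75422 × 333 ≈ 251.15.

about 251 cases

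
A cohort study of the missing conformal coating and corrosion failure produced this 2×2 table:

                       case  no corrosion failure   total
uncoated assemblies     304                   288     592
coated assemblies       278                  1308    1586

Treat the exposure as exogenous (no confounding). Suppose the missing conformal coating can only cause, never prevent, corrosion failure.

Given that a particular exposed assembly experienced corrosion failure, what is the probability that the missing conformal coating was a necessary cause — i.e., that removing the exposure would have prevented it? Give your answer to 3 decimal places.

PN ≈ 0.659

p₁ = P(outcome | exposed) = 304/592 = 0.51351
p₀ = P(outcome | unexposed) = 278/1586 = 0.17528
Under exogeneity and monotonicity, PN = (p₁ − p₀)/p₁.
PN = (0.51351 − 0.17528) / 0.51351 ≈ 0.6587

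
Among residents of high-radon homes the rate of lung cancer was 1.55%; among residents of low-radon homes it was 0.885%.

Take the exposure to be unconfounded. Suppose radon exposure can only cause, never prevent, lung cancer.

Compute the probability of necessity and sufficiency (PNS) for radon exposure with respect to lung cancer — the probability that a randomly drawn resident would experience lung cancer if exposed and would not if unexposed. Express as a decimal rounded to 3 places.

PNS ≈ 0.007

p₁ = 0.0155, p₀ = 0.00885.
Under exogeneity and monotonicity, PNS = p₁ − p₀.
PNS = 0.0155 − 0.00885 = 0.00665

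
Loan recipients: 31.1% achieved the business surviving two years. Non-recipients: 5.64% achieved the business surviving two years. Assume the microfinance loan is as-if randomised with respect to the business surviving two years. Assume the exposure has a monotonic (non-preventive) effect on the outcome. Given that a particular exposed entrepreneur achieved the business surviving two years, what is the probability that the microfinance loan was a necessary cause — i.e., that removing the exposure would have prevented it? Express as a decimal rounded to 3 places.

p₁ = 0.311, p₀ = 0.0564.
Under exogeneity and monotonicity, PN = (p₁ − p₀) / p₁.
PN = (0.311 − 0.0564) / 0.311 = 0.2546 / 0.311 ≈ 0.8186

PN ≈ 0.819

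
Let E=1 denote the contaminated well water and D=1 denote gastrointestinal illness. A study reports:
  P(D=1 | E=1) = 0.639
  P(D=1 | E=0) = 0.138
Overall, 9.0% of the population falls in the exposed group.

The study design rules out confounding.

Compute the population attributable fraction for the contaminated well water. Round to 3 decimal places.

Let p₁ = 0.639, p₀ = 0.138.
Overall risk P(Y=1) = π·p₁ + (1−π)·p₀ = 0.09×0.639 + 0.91×0.138 = 0.18309.
Under exogeneity, PAF = [P(Y=1) − p₀] / P(Y=1).
PAF = (0.18309 − 0.138) / 0.18309 ≈ 0.2463

PAF ≈ 0.246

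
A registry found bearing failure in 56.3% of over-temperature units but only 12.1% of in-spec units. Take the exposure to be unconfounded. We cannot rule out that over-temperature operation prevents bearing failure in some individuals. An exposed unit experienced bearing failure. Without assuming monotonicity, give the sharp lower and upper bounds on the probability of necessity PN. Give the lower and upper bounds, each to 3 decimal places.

p₁ = 0.563, p₀ = 0.121.
Under exogeneity alone the bounds on PN are max{0,(p₁−p₀)/p₁} ≤ PN ≤ min{1,(1−p₀)/p₁}.
  lower = (p₁ − p₀)/p₁ = 0.442 / 0.563 ≈ 0.7851
  upper = min{1, (1 − p₀)/p₁} = 0.879 / 0.563 ≈ 1.5613 → capped at 1

0.785 ≤ PN ≤ 1.000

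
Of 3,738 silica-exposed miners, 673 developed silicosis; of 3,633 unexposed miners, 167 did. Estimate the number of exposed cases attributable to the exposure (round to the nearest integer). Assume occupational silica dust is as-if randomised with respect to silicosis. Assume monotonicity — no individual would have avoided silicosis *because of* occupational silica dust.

p₁ = P(outcome | exposed) = 673/3738 = 0.18004
p₀ = P(outcome | unexposed) = 167/3633 = 0.045968
PN = (p₁ − p₀)/p₁ = (0.18004 − 0.045968) / 0.18004 ≈ 0.74469.
Attributable cases ≈ PN × (exposed cases) = 0.74469 × 673 ≈ 501.17.

about 501 cases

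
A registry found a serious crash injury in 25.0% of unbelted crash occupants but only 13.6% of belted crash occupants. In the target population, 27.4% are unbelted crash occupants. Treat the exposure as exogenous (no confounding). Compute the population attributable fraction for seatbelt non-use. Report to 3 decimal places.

PAF ≈ 0.187

p₁ = 0.25, p₀ = 0.136.
Overall risk P(Y=1) = π·p₁ + (1−π)·p₀ = 0.274×0.25 + 0.726×0.136 = 0.16724.
Under exogeneity, PAF = [P(Y=1) − p₀] / P(Y=1).
PAF = (0.16724 − 0.136) / 0.16724 ≈ 0.1868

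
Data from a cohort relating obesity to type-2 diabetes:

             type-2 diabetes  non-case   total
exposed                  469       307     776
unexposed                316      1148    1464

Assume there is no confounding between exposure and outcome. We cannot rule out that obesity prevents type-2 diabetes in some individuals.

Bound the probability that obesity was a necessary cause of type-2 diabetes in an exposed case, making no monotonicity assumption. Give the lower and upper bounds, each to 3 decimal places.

p₁ = P(outcome | exposed) = 469/776 = 0.60438
p₀ = P(outcome | unexposed) = 316/1464 = 0.21585
Under exogeneity alone the bounds on PN are max{0,(p₁−p₀)/p₁} ≤ PN ≤ min{1,(1−p₀)/p₁}.
  lower = (p₁ − p₀)/p₁ = 0.38853 / 0.60438 ≈ 0.6429
  upper = min{1, (1 − p₀)/p₁} = 0.78415 / 0.60438 ≈ 1.2974 → capped at 1

0.643 ≤ PN ≤ 1.000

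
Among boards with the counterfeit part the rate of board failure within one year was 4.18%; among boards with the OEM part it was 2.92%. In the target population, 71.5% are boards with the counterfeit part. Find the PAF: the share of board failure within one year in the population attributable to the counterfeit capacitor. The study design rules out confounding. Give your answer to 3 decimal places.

p₁ = 0.0418, p₀ = 0.0292.
Overall risk P(Y=1) = π·p₁ + (1−π)·p₀ = 0.715×0.0418 + 0.285×0.0292 = 0.038209.
Under exogeneity, PAF = [P(Y=1) − p₀] / P(Y=1).
PAF = (0.038209 − 0.0292) / 0.038209 ≈ 0.2358

PAF ≈ 0.236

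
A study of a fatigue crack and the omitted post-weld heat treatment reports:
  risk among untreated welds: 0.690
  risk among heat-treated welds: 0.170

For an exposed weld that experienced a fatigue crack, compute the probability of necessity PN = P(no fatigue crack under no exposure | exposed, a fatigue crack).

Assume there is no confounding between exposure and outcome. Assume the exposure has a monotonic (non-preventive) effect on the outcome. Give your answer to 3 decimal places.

Let p₁ = 0.69, p₀ = 0.17.
Under exogeneity and monotonicity, PN = (p₁ − p₀) / p₁.
PN = (0.69 − 0.17) / 0.69 = 0.52 / 0.69 ≈ 0.7536

PN ≈ 0.754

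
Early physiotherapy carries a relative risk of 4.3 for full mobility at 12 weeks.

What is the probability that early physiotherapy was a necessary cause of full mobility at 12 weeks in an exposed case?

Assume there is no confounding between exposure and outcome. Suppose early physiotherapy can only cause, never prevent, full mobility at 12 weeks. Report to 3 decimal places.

PN ≈ 0.767

Under exogeneity and monotonicity, PN = (RR − 1) / RR = 1 − 1/RR.
PN = (4.3 − 1) / 4.3 = 3.3 / 4.3 ≈ 0.7674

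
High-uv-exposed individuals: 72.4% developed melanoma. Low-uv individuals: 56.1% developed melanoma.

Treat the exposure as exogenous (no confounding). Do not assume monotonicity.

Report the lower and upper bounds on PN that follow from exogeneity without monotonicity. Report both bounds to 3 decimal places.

p₁ = 0.724, p₀ = 0.561.
Under exogeneity alone the bounds on PN are max{0,(p₁−p₀)/p₁} ≤ PN ≤ min{1,(1−p₀)/p₁}.
  lower = (p₁ − p₀)/p₁ = 0.163 / 0.724 ≈ 0.2251
  upper = min{1, (1 − p₀)/p₁} = 0.439 / 0.724 ≈ 0.6064

0.225 ≤ PN ≤ 0.606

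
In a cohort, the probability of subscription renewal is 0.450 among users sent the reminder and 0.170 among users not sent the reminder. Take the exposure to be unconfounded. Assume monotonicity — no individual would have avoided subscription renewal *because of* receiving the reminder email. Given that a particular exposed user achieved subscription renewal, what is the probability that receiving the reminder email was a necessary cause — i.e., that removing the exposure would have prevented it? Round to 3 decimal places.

Let p₁ = 0.45, p₀ = 0.17.
Under exogeneity and monotonicity, PN = (p₁ − p₀) / p₁.
PN = (0.45 − 0.17) / 0.45 = 0.28 / 0.45 ≈ 0.6222

PN ≈ 0.622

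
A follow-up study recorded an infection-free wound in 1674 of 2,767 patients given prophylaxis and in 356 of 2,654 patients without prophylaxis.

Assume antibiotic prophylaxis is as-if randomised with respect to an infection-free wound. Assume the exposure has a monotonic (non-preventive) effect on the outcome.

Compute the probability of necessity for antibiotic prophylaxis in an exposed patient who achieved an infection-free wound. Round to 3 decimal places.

p₁ = P(outcome | exposed) = 1674/2767 = 0.60499
p₀ = P(outcome | unexposed) = 356/2654 = 0.13414
Under exogeneity and monotonicity, PN = (p₁ − p₀) / p₁.
PN = (0.60499 − 0.13414) / 0.60499 = 0.47085 / 0.60499 ≈ 0.7783

PN ≈ 0.778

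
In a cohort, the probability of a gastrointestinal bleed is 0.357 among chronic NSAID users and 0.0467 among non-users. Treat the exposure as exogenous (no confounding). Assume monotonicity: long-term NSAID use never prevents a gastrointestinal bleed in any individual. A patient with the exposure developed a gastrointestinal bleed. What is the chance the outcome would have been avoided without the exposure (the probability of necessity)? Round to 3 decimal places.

PN ≈ 0.869

Let p₁ = 0.357, p₀ = 0.0467.
Under exogeneity and monotonicity, PN = (p₁ − p₀) / p₁.
PN = (0.357 − 0.0467) / 0.357 = 0.3103 / 0.357 ≈ 0.8692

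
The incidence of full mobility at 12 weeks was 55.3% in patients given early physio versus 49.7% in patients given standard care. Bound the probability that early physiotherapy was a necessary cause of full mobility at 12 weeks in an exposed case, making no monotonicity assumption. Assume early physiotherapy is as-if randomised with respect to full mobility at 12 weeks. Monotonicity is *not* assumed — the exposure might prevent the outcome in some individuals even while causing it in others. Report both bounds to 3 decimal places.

0.101 ≤ PN ≤ 0.910

p₁ = 0.553, p₀ = 0.497.
Under exogeneity alone the bounds on PN are max{0,(p₁−p₀)/p₁} ≤ PN ≤ min{1,(1−p₀)/p₁}.
  lower = (p₁ − p₀)/p₁ = 0.056 / 0.553 ≈ 0.1013
  upper = min{1, (1 − p₀)/p₁} = 0.503 / 0.553 ≈ 0.9096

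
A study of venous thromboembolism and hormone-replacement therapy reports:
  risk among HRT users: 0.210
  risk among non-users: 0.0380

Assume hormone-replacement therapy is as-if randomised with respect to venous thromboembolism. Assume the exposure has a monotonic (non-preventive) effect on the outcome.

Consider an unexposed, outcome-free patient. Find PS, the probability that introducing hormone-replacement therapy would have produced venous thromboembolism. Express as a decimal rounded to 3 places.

Let p₁ = 0.21, p₀ = 0.038.
Under exogeneity and monotonicity, PS = (p₁ − p₀) / (1 − p₀).
PS = (0.21 − 0.038) / (1 − 0.038) = 0.172 / 0.962 ≈ 0.1788

PS ≈ 0.179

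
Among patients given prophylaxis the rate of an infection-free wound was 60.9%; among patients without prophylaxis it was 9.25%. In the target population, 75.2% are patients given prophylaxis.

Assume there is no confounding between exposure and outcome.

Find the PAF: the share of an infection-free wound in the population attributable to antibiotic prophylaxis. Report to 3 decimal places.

PAF ≈ 0.808

p₁ = 0.609, p₀ = 0.0925.
Overall risk P(Y=1) = π·p₁ + (1−π)·p₀ = 0.752×0.609 + 0.248×0.0925 = 0.48091.
Under exogeneity, PAF = [P(Y=1) − p₀] / P(Y=1).
PAF = (0.48091 − 0.0925) / 0.48091 ≈ 0.8077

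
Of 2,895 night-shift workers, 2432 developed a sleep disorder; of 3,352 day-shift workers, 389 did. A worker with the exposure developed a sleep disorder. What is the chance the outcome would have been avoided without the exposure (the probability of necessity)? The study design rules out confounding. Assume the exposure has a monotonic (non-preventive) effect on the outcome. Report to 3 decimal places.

PN ≈ 0.862

p₁ = P(outcome | exposed) = 2432/2895 = 0.84007
p₀ = P(outcome | unexposed) = 389/3352 = 0.11605
Under exogeneity and monotonicity, PN = (p₁ − p₀) / p₁.
PN = (0.84007 − 0.11605) / 0.84007 = 0.72402 / 0.84007 ≈ 0.8619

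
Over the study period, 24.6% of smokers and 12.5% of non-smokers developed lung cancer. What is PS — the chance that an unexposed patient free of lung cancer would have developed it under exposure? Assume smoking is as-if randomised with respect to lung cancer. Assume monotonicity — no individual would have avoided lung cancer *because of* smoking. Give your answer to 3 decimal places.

PS ≈ 0.138

p₁ = 0.246, p₀ = 0.125.
Under exogeneity and monotonicity, PS = (p₁ − p₀) / (1 − p₀).
PS = (0.246 − 0.125) / (1 − 0.125) = 0.121 / 0.875 ≈ 0.1383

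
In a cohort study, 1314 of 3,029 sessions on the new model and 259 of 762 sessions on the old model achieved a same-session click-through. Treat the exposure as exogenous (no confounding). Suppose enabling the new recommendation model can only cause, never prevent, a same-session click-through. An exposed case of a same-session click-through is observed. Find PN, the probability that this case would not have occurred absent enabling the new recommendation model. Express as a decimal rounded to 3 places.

p₁ = P(outcome | exposed) = 1314/3029 = 0.43381
p₀ = P(outcome | unexposed) = 259/762 = 0.3399
Under exogeneity and monotonicity, PN = (p₁ − p₀) / p₁.
PN = (0.43381 − 0.3399) / 0.43381 = 0.093912 / 0.43381 ≈ 0.2165

PN ≈ 0.216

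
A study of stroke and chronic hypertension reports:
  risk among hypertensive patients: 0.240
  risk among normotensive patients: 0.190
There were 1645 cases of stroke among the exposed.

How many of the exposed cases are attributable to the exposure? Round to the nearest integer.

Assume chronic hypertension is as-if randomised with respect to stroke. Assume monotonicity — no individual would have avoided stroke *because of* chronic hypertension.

Let p₁ = 0.24, p₀ = 0.19.
PN = (p₁ − p₀)/p₁ = (0.24 − 0.19) / 0.24 ≈ 0.20833.
Attributable cases ≈ PN × (exposed cases) = 0.20833 × 1645 ≈ 342.71.

about 343 cases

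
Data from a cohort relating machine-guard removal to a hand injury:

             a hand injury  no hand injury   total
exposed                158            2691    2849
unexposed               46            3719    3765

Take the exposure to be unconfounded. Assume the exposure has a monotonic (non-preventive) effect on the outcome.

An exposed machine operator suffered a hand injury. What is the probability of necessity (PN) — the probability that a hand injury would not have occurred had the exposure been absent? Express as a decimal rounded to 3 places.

PN ≈ 0.780

p₁ = P(outcome | exposed) = 158/2849 = 0.055458
p₀ = P(outcome | unexposed) = 46/3765 = 0.012218
Under exogeneity and monotonicity, PN = (p₁ − p₀)/p₁.
PN = (0.055458 − 0.012218) / 0.055458 ≈ 0.7797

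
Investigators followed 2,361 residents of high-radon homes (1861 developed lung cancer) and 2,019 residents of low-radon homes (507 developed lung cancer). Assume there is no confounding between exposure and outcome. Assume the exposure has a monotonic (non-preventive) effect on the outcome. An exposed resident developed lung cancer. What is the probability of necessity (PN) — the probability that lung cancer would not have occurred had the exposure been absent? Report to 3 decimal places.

PN ≈ 0.681

p₁ = P(outcome | exposed) = 1861/2361 = 0.78823
p₀ = P(outcome | unexposed) = 507/2019 = 0.25111
Under exogeneity and monotonicity, PN = (p₁ − p₀) / p₁.
PN = (0.78823 − 0.25111) / 0.78823 = 0.53711 / 0.78823 ≈ 0.6814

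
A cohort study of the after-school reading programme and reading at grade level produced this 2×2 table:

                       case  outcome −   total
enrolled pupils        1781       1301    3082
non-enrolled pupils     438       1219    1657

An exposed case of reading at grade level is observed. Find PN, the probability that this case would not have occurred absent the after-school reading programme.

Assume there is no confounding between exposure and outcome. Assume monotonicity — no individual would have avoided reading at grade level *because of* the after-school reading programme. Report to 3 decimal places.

p₁ = P(outcome | exposed) = 1781/3082 = 0.57787
p₀ = P(outcome | unexposed) = 438/1657 = 0.26433
Under exogeneity and monotonicity, PN = (p₁ − p₀)/p₁.
PN = (0.57787 − 0.26433) / 0.57787 ≈ 0.5426

PN ≈ 0.543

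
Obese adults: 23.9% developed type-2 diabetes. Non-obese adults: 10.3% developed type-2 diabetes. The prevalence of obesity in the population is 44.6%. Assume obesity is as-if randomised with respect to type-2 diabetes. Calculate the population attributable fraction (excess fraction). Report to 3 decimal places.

PAF ≈ 0.371

p₁ = 0.239, p₀ = 0.103.
Overall risk P(Y=1) = π·p₁ + (1−π)·p₀ = 0.446×0.239 + 0.554×0.103 = 0.16366.
Under exogeneity, PAF = [P(Y=1) − p₀] / P(Y=1).
PAF = (0.16366 − 0.103) / 0.16366 ≈ 0.3706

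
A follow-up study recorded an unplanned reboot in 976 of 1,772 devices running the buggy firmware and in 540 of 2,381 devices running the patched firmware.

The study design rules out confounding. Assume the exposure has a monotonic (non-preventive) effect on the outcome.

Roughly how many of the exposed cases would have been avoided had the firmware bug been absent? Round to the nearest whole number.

about 574 cases

p₁ = P(outcome | exposed) = 976/1772 = 0.55079
p₀ = P(outcome | unexposed) = 540/2381 = 0.2268
PN = (p₁ − p₀)/p₁ = (0.55079 − 0.2268) / 0.55079 ≈ 0.58824.
Attributable cases ≈ PN × (exposed cases) = 0.58824 × 976 ≈ 574.12.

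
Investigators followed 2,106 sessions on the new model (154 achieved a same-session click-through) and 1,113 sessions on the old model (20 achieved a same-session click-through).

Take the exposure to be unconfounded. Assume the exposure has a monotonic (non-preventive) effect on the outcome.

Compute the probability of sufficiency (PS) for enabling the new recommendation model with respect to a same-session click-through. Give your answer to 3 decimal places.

p₁ = P(outcome | exposed) = 154/2106 = 0.073124
p₀ = P(outcome | unexposed) = 20/1113 = 0.017969
Under exogeneity and monotonicity, PS = (p₁ − p₀) / (1 − p₀).
PS = (0.073124 − 0.017969) / (1 − 0.017969) = 0.055155 / 0.98203 ≈ 0.0562

PS ≈ 0.056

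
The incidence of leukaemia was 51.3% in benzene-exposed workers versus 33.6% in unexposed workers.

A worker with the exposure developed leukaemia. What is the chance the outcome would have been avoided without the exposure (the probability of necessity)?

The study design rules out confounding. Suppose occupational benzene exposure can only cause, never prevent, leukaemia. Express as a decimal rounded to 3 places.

p₁ = 0.513, p₀ = 0.336.
Under exogeneity and monotonicity, PN = (p₁ − p₀) / p₁.
PN = (0.513 − 0.336) / 0.513 = 0.177 / 0.513 ≈ 0.3450

PN ≈ 0.345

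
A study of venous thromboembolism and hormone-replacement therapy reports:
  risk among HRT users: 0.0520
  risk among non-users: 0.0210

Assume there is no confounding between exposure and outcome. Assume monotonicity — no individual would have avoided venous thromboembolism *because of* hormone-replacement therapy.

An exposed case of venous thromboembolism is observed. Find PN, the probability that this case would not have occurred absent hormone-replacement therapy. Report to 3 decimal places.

Let p₁ = 0.052, p₀ = 0.021.
Under exogeneity and monotonicity, PN = (p₁ − p₀) / p₁.
PN = (0.052 − 0.021) / 0.052 = 0.031 / 0.052 ≈ 0.5962

PN ≈ 0.596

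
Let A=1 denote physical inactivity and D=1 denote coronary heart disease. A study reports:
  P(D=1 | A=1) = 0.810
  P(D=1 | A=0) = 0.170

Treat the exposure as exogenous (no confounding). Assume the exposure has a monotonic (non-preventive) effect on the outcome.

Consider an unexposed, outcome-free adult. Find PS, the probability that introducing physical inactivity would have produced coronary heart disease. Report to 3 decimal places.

Let p₁ = 0.81, p₀ = 0.17.
Under exogeneity and monotonicity, PS = (p₁ − p₀) / (1 − p₀).
PS = (0.81 − 0.17) / (1 − 0.17) = 0.64 / 0.83 ≈ 0.7711

PS ≈ 0.771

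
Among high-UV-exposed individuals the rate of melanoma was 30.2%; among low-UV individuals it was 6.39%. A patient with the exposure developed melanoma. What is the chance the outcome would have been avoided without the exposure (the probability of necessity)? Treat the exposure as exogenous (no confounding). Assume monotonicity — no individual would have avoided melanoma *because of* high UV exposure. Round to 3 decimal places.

PN ≈ 0.788

p₁ = 0.302, p₀ = 0.0639.
Under exogeneity and monotonicity, PN = (p₁ − p₀) / p₁.
PN = (0.302 − 0.0639) / 0.302 = 0.2381 / 0.302 ≈ 0.7884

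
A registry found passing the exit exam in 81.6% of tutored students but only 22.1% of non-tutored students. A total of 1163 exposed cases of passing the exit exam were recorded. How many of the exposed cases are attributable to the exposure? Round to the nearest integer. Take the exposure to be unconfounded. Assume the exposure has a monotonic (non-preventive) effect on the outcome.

about 848 cases

p₁ = 0.816, p₀ = 0.221.
PN = (p₁ − p₀)/p₁ = (0.816 − 0.221) / 0.816 ≈ 0.72917.
Attributable cases ≈ PN × (exposed cases) = 0.72917 × 1163 ≈ 848.02.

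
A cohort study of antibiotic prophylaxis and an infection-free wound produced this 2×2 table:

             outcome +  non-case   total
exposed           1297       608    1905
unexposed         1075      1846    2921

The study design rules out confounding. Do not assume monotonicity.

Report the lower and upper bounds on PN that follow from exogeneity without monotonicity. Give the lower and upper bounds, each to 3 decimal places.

p₁ = P(outcome | exposed) = 1297/1905 = 0.68084
p₀ = P(outcome | unexposed) = 1075/2921 = 0.36802
Under exogeneity alone the bounds on PN are max{0,(p₁−p₀)/p₁} ≤ PN ≤ min{1,(1−p₀)/p₁}.
  lower = (p₁ − p₀)/p₁ = 0.31282 / 0.68084 ≈ 0.4595
  upper = min{1, (1 − p₀)/p₁} = 0.63198 / 0.68084 ≈ 0.9282

0.459 ≤ PN ≤ 0.928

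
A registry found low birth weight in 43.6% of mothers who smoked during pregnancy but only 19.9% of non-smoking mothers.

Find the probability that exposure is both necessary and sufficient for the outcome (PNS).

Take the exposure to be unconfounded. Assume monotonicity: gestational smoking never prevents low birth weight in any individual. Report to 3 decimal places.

p₁ = 0.436, p₀ = 0.199.
Under exogeneity and monotonicity, PNS = p₁ − p₀.
PNS = 0.436 − 0.199 = 0.237

PNS ≈ 0.237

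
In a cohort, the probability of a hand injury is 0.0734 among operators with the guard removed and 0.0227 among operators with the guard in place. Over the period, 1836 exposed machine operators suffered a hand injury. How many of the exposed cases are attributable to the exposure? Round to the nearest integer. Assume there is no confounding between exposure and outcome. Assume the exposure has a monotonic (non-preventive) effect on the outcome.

about 1268 cases

Let p₁ = 0.0734, p₀ = 0.0227.
PN = (p₁ − p₀)/p₁ = (0.0734 − 0.0227) / 0.0734 ≈ 0.69074.
Attributable cases ≈ PN × (exposed cases) = 0.69074 × 1836 ≈ 1268.19.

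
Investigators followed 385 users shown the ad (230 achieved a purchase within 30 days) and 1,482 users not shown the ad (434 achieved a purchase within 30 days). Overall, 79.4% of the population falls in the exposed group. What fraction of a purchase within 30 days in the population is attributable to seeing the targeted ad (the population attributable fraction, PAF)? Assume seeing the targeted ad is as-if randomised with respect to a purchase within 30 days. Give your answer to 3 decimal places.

PAF ≈ 0.452

p₁ = P(outcome | exposed) = 230/385 = 0.5974
p₀ = P(outcome | unexposed) = 434/1482 = 0.29285
Overall risk P(Y=1) = π·p₁ + (1−π)·p₀ = 0.794×0.5974 + 0.206×0.29285 = 0.53466.
Under exogeneity, PAF = [P(Y=1) − p₀] / P(Y=1).
PAF = (0.53466 − 0.29285) / 0.53466 ≈ 0.4523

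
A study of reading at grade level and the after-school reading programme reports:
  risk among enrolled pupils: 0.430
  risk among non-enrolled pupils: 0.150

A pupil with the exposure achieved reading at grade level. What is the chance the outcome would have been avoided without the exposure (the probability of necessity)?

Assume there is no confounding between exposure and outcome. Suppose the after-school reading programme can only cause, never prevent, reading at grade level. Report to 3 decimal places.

PN ≈ 0.651

Let p₁ = 0.43, p₀ = 0.15.
Under exogeneity and monotonicity, PN = (p₁ − p₀) / p₁.
PN = (0.43 − 0.15) / 0.43 = 0.28 / 0.43 ≈ 0.6512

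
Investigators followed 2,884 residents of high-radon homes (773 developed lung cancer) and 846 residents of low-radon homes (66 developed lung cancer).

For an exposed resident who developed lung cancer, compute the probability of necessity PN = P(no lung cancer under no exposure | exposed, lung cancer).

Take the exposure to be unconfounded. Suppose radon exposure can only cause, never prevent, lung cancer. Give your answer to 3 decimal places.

PN ≈ 0.709

p₁ = P(outcome | exposed) = 773/2884 = 0.26803
p₀ = P(outcome | unexposed) = 66/846 = 0.078014
Under exogeneity and monotonicity, PN = (p₁ − p₀) / p₁.
PN = (0.26803 − 0.078014) / 0.26803 = 0.19002 / 0.26803 ≈ 0.7089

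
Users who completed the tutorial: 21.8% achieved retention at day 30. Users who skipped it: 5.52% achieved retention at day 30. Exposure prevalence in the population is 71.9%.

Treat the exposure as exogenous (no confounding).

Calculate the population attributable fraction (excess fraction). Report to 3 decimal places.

p₁ = 0.218, p₀ = 0.0552.
Overall risk P(Y=1) = π·p₁ + (1−π)·p₀ = 0.719×0.218 + 0.281×0.0552 = 0.17225.
Under exogeneity, PAF = [P(Y=1) − p₀] / P(Y=1).
PAF = (0.17225 − 0.0552) / 0.17225 ≈ 0.6795

PAF ≈ 0.680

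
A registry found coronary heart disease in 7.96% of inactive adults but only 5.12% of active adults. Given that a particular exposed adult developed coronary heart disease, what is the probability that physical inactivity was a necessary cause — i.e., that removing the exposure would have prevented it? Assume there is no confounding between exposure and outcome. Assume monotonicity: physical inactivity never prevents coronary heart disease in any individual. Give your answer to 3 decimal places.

PN ≈ 0.357

p₁ = 0.0796, p₀ = 0.0512.
Under exogeneity and monotonicity, PN = (p₁ − p₀) / p₁.
PN = (0.0796 − 0.0512) / 0.0796 = 0.0284 / 0.0796 ≈ 0.3568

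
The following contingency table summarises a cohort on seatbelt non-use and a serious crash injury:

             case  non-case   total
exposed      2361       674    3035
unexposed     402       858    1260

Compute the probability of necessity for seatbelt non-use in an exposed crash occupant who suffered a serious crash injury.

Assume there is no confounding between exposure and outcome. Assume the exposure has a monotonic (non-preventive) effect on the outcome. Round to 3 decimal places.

p₁ = P(outcome | exposed) = 2361/3035 = 0.77792
p₀ = P(outcome | unexposed) = 402/1260 = 0.31905
Under exogeneity and monotonicity, PN = (p₁ − p₀) / p₁.
PN = (0.77792 − 0.31905) / 0.77792 = 0.45888 / 0.77792 ≈ 0.5899

PN ≈ 0.590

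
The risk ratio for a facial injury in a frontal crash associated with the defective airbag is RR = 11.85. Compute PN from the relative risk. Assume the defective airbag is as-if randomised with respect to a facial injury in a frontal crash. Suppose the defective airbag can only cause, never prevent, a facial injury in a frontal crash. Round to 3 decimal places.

PN ≈ 0.916

Under exogeneity and monotonicity, PN = (RR − 1) / RR = 1 − 1/RR.
PN = (11.85 − 1) / 11.85 = 10.85 / 11.85 ≈ 0.9156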